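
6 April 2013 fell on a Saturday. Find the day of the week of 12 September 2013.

April 2013: 30 − 6 = 24 days remain.
Then May (31), June (30), July (31), August (31): 31 + 30 + 31 + 31 = 123 days.
September 1–12, 2013: 12 days.
Total: 24 + 123 + 12 = 159 days.
159 mod 7 = 5, so 5 days after Saturday is Thursday.

Thursday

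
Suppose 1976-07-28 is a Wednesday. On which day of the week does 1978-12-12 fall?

Tuesday

July 28, 1976 → July 28, 1977: 365 days.
July 28, 1977 → July 28, 1978: 365 days.
July 1978: 31 − 28 = 3 days remain.
Then August (31), September (30), October (31), November (30): 31 + 30 + 31 + 30 = 122 days.
December 1–12, 1978: 12 days.
Residual: 137 days.
Total: 867 days.
867 mod 7 = 6, so 6 days after Wednesday is Tuesday.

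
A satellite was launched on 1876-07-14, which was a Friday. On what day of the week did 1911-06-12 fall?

Monday

Day-of-year of July 14, 1876: 196.
Day-of-year of June 12, 1911: 163.
1876 has 366 days, so 366 − 196 = 170 days remain in 1876.
Full years 1877–1910: 27 common + 7 leap = 27×365 + 7×366 = 12417 days.
Total: 170 + 12417 + 163 = 12750 days.
12750 mod 7 = 3, so 3 days after Friday is Monday.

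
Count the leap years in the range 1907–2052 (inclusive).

Years divisible by 4: 1908, 1912, …, 2052 — 37 in all.
2000 is divisible by 400, so still leap.
No century exceptions apply. Count: 37.

37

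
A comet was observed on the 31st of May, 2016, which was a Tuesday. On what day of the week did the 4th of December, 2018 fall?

Day-of-year of May 31, 2016: 152.
Day-of-year of December 4, 2018: 338.
2016 has 366 days, so 366 − 152 = 214 days remain in 2016.
Full years: 2017: 365. Sum = 365.
Total: 214 + 365 + 338 = 917 days.
917 is a multiple of 7, so the 4th of December, 2018 falls on the same weekday: Tuesday.

Tuesday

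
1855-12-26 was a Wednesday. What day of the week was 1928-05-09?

From December 26, 1855 to December 26, 1927: 72 years, of which 17 contain a Feb 29 — 55×365 + 17×366 = 26297 days.
(1900 is not a leap year (divisible by 100 but not 400).)
December 1927: 31 − 26 = 5 days remain.
Then January (31), February 1928 (29), March (31), April (30): 31 + 29 + 31 + 30 = 121 days.
May 1–9, 1928: 9 days.
Residual: 135 days.
Total: 26432 days.
26432 is a multiple of 7, so 1928-05-09 falls on the same weekday: Wednesday.

Wednesday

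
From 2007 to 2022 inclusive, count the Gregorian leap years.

4

Years divisible by 4 in [2007, 2022]: 2008, 2012, 2016, 2020.
No century exceptions apply. Count: 4.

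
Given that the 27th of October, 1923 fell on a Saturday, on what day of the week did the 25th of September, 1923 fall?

Count forward from the earlier date (September 25, 1923) to the later (October 27, 1923):
September 1923: 30 − 25 = 5 days remain.
October 1–27, 1923: 27 days.
Total: 5 + 27 = 32 days.
32 mod 7 = 4, so 4 days before Saturday is Tuesday.

Tuesday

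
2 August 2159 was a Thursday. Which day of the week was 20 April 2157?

Count forward from the earlier date (April 20, 2157) to the later (August 2, 2159):
April 20, 2157 → April 20, 2158: 365 days.
April 20, 2158 → April 20, 2159: 365 days.
April 2159: 30 − 20 = 10 days remain.
Then May (31), June (30), July (31): 31 + 30 + 31 = 92 days.
August 1–2, 2159: 2 days.
Residual: 104 days.
Total: 834 days.
834 mod 7 = 1, so 1 day before Thursday is Wednesday.

Wednesday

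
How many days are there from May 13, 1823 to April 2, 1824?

May 1823: 31 − 13 = 18 days remain.
Then 10 full months totalling 305 days.
April 1–2, 1824: 2 days.
Residual: 325 days.
Total: 325 days.

325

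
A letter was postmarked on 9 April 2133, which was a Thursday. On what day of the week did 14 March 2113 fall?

Count forward from the earlier date (March 14, 2113) to the later (April 9, 2133):
Day-of-year of March 14, 2113: 73.
Day-of-year of April 9, 2133: 99.
2113 has 365 days, so 365 − 73 = 292 days remain in 2113.
Full years 2114–2132: 14 common + 5 leap = 14×365 + 5×366 = 6940 days.
Total: 292 + 6940 + 99 = 7331 days.
7331 mod 7 = 2, so 2 days before Thursday is Tuesday.

Tuesday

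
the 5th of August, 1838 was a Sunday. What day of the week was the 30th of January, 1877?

Tuesday

Day-of-year of August 5, 1838: 217.
Day-of-year of January 30, 1877: 30.
1838 has 365 days, so 365 − 217 = 148 days remain in 1838.
Full years 1839–1876: 28 common + 10 leap = 28×365 + 10×366 = 13880 days.
Total: 148 + 13880 + 30 = 14058 days.
14058 mod 7 = 2, so 2 days after Sunday is Tuesday.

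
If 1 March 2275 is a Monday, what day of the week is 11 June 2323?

Monday

From March 1, 2275 to March 1, 2323: 48 years, of which 11 contain a Feb 29 — 37×365 + 11×366 = 17531 days.
(2300 is not a leap year (divisible by 100 but not 400).)
March 2323: 31 − 1 = 30 days remain.
Then April (30), May (31): 30 + 31 = 61 days.
June 1–11, 2323: 11 days.
Residual: 102 days.
Total: 17633 days.
17633 is a multiple of 7, so 11 June 2323 falls on the same weekday: Monday.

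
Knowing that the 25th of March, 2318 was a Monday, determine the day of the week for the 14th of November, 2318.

Thursday

March 2318: 31 − 25 = 6 days remain.
Then April (30), May (31), June (30), July (31), August (31), September (30), October (31): 30 + 31 + 30 + 31 + 31 + 30 + 31 = 214 days.
November 1–14, 2318: 14 days.
Total: 6 + 214 + 14 = 234 days.
234 mod 7 = 3, so 3 days after Monday is Thursday.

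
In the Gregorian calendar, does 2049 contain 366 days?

2049 is not a leap year.

No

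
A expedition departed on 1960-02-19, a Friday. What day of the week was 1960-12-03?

Saturday

February 1960: 29 − 19 = 10 days remain (1960 is a leap year, so February has 29 days).
Then 9 full months totalling 275 days.
December 1–3, 1960: 3 days.
Total: 10 + 275 + 3 = 288 days.
288 mod 7 = 1, so 1 day after Friday is Saturday.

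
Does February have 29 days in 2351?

2351 is not a leap year.

No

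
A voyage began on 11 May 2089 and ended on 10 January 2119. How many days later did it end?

From May 11, 2089 to May 11, 2118: 29 years, of which 6 contain a Feb 29 — 23×365 + 6×366 = 10591 days.
(2100 is not a leap year (divisible by 100 but not 400).)
May 2118: 31 − 11 = 20 days remain.
Then June (30), July (31), August (31), September (30), October (31), November (30), December (31): 30 + 31 + 31 + 30 + 31 + 30 + 31 = 214 days.
January 1–10, 2119: 10 days.
Residual: 244 days.
Total: 10835 days.

10835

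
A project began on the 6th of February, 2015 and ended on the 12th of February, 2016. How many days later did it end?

February 6, 2015 → February 6, 2016: 365 days.
Within February 2016: 12 − 6 = 6 days.
Total: 371 days.

371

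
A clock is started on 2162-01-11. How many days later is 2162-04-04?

83

January 2162: 31 − 11 = 20 days remain.
Then February 2162 (28), March (31): 28 + 31 = 59 days.
April 1–4, 2162: 4 days.
Total: 20 + 59 + 4 = 83 days.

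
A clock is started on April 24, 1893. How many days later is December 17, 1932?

Day-of-year of April 24, 1893: 114.
Day-of-year of December 17, 1932: 352.
1893 has 365 days, so 365 − 114 = 251 days remain in 1893.
Full years 1894–1931: 30 common + 8 leap = 30×365 + 8×366 = 13878 days.
Total: 251 + 13878 + 352 = 14481 days.

14481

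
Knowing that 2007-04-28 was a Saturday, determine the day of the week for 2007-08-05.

April 2007: 30 − 28 = 2 days remain.
Then May (31), June (30), July (31): 31 + 30 + 31 = 92 days.
August 1–5, 2007: 5 days.
Total: 2 + 92 + 5 = 99 days.
99 mod 7 = 1, so 1 day after Saturday is Sunday.

Sunday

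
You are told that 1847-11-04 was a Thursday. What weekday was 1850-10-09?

Day-of-year of November 4, 1847: 308.
Day-of-year of October 9, 1850: 282.
1847 has 365 days, so 365 − 308 = 57 days remain in 1847.
Full years: 1848: 366; 1849: 365. Sum = 731.
Total: 57 + 731 + 282 = 1070 days.
1070 mod 7 = 6, so 6 days after Thursday is Wednesday.

Wednesday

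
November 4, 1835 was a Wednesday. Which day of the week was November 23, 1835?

Within November 1835: 23 − 4 = 19 days.
19 mod 7 = 5, so 5 days after Wednesday is Monday.

Monday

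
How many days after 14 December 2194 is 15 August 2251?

From December 14, 2194 to December 14, 2250: 56 years, of which 13 contain a Feb 29 — 43×365 + 13×366 = 20453 days.
(2200 is not a leap year (divisible by 100 but not 400).)
December 2250: 31 − 14 = 17 days remain.
Then January (31), February 2251 (28), March (31), April (30), May (31), June (30), July (31): 31 + 28 + 31 + 30 + 31 + 30 + 31 = 212 days.
August 1–15, 2251: 15 days.
Residual: 244 days.
Total: 20697 days.

20697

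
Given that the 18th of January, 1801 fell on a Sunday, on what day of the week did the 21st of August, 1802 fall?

Day-of-year of January 18, 1801: 18.
Day-of-year of August 21, 1802: 233.
1801 has 365 days, so 365 − 18 = 347 days remain in 1801.
Total: 347 + 233 = 580 days.
580 mod 7 = 6, so 6 days after Sunday is Saturday.

Saturday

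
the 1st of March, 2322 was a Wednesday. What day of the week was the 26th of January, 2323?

March 2322: 31 − 1 = 30 days remain.
Then 9 full months totalling 275 days.
January 1–26, 2323: 26 days.
Residual: 331 days.
Total: 331 days.
331 mod 7 = 2, so 2 days after Wednesday is Friday.

Friday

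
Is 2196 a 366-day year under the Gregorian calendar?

2196 is a leap year.

Yes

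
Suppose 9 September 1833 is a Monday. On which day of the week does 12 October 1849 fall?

Friday

From September 9, 1833 to September 9, 1849: 16 years, of which 4 contain a Feb 29 — 12×365 + 4×366 = 5844 days.
September 1849: 30 − 9 = 21 days remain.
October 1–12, 1849: 12 days.
Residual: 33 days.
Total: 5877 days.
5877 mod 7 = 4, so 4 days after Monday is Friday.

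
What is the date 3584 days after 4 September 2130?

27 June 2140

Count 3584 days after September 4, 2130:
Day-of-year of September 4, 2130: 247.
Day-of-year of June 27, 2140: 179.
2130 has 365 days, so 365 − 247 = 118 days remain in 2130.
Full years 2131–2139: 7 common + 2 leap = 7×365 + 2×366 = 3287 days.
Total: 118 + 3287 + 179 = 3584 days.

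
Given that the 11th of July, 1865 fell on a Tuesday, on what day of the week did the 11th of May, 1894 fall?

Friday

Day-of-year of July 11, 1865: 192.
Day-of-year of May 11, 1894: 131.
1865 has 365 days, so 365 − 192 = 173 days remain in 1865.
Full years 1866–1893: 21 common + 7 leap = 21×365 + 7×366 = 10227 days.
Total: 173 + 10227 + 131 = 10531 days.
10531 mod 7 = 3, so 3 days after Tuesday is Friday.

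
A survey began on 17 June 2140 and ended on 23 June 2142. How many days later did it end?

736

June 2140: 30 − 17 = 13 days remain.
Then 23 full months totalling 700 days.
June 1–23, 2142: 23 days.
Total: 13 + 700 + 23 = 736 days.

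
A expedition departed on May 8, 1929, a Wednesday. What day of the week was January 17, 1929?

Count forward from the earlier date (January 17, 1929) to the later (May 8, 1929):
January 1929: 31 − 17 = 14 days remain.
Then February 1929 (28), March (31), April (30): 28 + 31 + 30 = 89 days.
May 1–8, 1929: 8 days.
Total: 14 + 89 + 8 = 111 days.
111 mod 7 = 6, so 6 days before Wednesday is Thursday.

Thursday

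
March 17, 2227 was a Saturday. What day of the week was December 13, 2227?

March 2227: 31 − 17 = 14 days remain.
Then April (30), May (31), June (30), July (31), August (31), September (30), October (31), November (30): 30 + 31 + 30 + 31 + 31 + 30 + 31 + 30 = 244 days.
December 1–13, 2227: 13 days.
Total: 14 + 244 + 13 = 271 days.
271 mod 7 = 5, so 5 days after Saturday is Thursday.

Thursday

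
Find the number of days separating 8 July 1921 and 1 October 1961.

14695

Day-of-year of July 8, 1921: 189.
Day-of-year of October 1, 1961: 274.
1921 has 365 days, so 365 − 189 = 176 days remain in 1921.
Full years 1922–1960: 29 common + 10 leap = 29×365 + 10×366 = 14245 days.
Total: 176 + 14245 + 274 = 14695 days.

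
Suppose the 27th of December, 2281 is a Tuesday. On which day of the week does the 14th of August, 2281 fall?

Sunday

Count forward from the earlier date (August 14, 2281) to the later (December 27, 2281):
August 2281: 31 − 14 = 17 days remain.
Then September (30), October (31), November (30): 30 + 31 + 30 = 91 days.
December 1–27, 2281: 27 days.
Total: 17 + 91 + 27 = 135 days.
135 mod 7 = 2, so 2 days before Tuesday is Sunday.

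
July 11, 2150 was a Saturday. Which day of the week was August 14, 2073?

Count forward from the earlier date (August 14, 2073) to the later (July 11, 2150):
From August 14, 2073 to August 14, 2149: 76 years, of which 18 contain a Feb 29 — 58×365 + 18×366 = 27758 days.
(2100 is not a leap year (divisible by 100 but not 400).)
August 2149: 31 − 14 = 17 days remain.
Then 10 full months totalling 303 days.
July 1–11, 2150: 11 days.
Residual: 331 days.
Total: 28089 days.
28089 mod 7 = 5, so 5 days before Saturday is Monday.

Monday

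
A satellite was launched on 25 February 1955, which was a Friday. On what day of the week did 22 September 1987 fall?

Day-of-year of February 25, 1955: 56.
Day-of-year of September 22, 1987: 265.
1955 has 365 days, so 365 − 56 = 309 days remain in 1955.
Full years 1956–1986: 23 common + 8 leap = 23×365 + 8×366 = 11323 days.
Total: 309 + 11323 + 265 = 11897 days.
11897 mod 7 = 4, so 4 days after Friday is Tuesday.

Tuesday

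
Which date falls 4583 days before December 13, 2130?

May 27, 2118

Count 4583 days before December 13, 2130:
Day-of-year of May 27, 2118: 147.
Day-of-year of December 13, 2130: 347.
2118 has 365 days, so 365 − 147 = 218 days remain in 2118.
Full years 2119–2129: 8 common + 3 leap = 8×365 + 3×366 = 4018 days.
Total: 218 + 4018 + 347 = 4583 days.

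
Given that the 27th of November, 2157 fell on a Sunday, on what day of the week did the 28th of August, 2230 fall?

From November 27, 2157 to November 27, 2229: 72 years, of which 17 contain a Feb 29 — 55×365 + 17×366 = 26297 days.
(2200 is not a leap year (divisible by 100 but not 400).)
November 2229: 30 − 27 = 3 days remain.
Then December (31), January (31), February 2230 (28), March (31), April (30), May (31), June (30), July (31): 31 + 31 + 28 + 31 + 30 + 31 + 30 + 31 = 243 days.
August 1–28, 2230: 28 days.
Residual: 274 days.
Total: 26571 days.
26571 mod 7 = 6, so 6 days after Sunday is Saturday.

Saturday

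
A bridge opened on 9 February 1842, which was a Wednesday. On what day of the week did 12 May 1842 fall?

February 1842: 28 − 9 = 19 days remain (1842 is not a leap year, so February has 28 days).
Then March (31), April (30): 31 + 30 = 61 days.
May 1–12, 1842: 12 days.
Total: 19 + 61 + 12 = 92 days.
92 mod 7 = 1, so 1 day after Wednesday is Thursday.

Thursday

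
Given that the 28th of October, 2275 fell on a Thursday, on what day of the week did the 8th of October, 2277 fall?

Monday

October 2275: 31 − 28 = 3 days remain.
Then 23 full months totalling 700 days.
October 1–8, 2277: 8 days.
Total: 3 + 700 + 8 = 711 days.
711 mod 7 = 4, so 4 days after Thursday is Monday.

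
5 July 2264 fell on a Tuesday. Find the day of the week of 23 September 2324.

Tuesday

Day-of-year of July 5, 2264: 187.
Day-of-year of September 23, 2324: 267.
2264 has 366 days, so 366 − 187 = 179 days remain in 2264.
Full years 2265–2323: 46 common + 13 leap = 46×365 + 13×366 = 21548 days.
Total: 179 + 21548 + 267 = 21994 days.
21994 is a multiple of 7, so 23 September 2324 falls on the same weekday: Tuesday.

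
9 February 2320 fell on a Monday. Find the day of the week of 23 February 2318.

Count forward from the earlier date (February 23, 2318) to the later (February 9, 2320):
February 2318: 28 − 23 = 5 days remain (2318 is not a leap year, so February has 28 days).
Then 23 full months totalling 702 days.
February 1–9, 2320: 9 days (2320 is a leap year).
Total: 5 + 702 + 9 = 716 days.
716 mod 7 = 2, so 2 days before Monday is Saturday.

Saturday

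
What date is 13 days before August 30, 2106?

August 17, 2106

Count 13 days before August 30, 2106:
Within August 2106: 30 − 17 = 13 days.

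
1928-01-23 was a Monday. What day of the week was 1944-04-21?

Day-of-year of January 23, 1928: 23.
Day-of-year of April 21, 1944: 112.
1928 has 366 days, so 366 − 23 = 343 days remain in 1928.
Full years 1929–1943: 12 common + 3 leap = 12×365 + 3×366 = 5478 days.
Total: 343 + 5478 + 112 = 5933 days.
5933 mod 7 = 4, so 4 days after Monday is Friday.

Friday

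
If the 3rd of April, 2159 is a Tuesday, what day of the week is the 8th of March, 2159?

Count forward from the earlier date (March 8, 2159) to the later (April 3, 2159):
March 2159: 31 − 8 = 23 days remain.
April 1–3, 2159: 3 days.
Total: 23 + 3 = 26 days.
26 mod 7 = 5, so 5 days before Tuesday is Thursday.

Thursday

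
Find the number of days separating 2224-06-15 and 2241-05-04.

6167

Day-of-year of June 15, 2224: 167.
Day-of-year of May 4, 2241: 124.
2224 has 366 days, so 366 − 167 = 199 days remain in 2224.
Full years 2225–2240: 12 common + 4 leap = 12×365 + 4×366 = 5844 days.
Total: 199 + 5844 + 124 = 6167 days.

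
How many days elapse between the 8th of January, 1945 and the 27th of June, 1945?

January 1945: 31 − 8 = 23 days remain.
Then February 1945 (28), March (31), April (30), May (31): 28 + 31 + 30 + 31 = 120 days.
June 1–27, 1945: 27 days.
Total: 23 + 120 + 27 = 170 days.

170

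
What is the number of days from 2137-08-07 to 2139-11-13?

August 7, 2137 → August 7, 2138: 365 days.
August 7, 2138 → August 7, 2139: 365 days.
August 2139: 31 − 7 = 24 days remain.
Then September (30), October (31): 30 + 31 = 61 days.
November 1–13, 2139: 13 days.
Residual: 98 days.
Total: 828 days.

828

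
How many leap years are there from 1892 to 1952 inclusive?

15

Years divisible by 4: 1892, 1896, …, 1952 — 16 in all.
Of these, 1900 is divisible by 100 but not 400, so not leap.
Leap years: 16 − 1 = 15.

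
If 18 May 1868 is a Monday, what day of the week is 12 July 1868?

Sunday

May 1868: 31 − 18 = 13 days remain.
Then June (30): 30 days.
July 1–12, 1868: 12 days.
Total: 13 + 30 + 12 = 55 days.
55 mod 7 = 6, so 6 days after Monday is Sunday.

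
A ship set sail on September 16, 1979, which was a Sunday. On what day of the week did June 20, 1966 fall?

Count forward from the earlier date (June 20, 1966) to the later (September 16, 1979):
From June 20, 1966 to June 20, 1979: 13 years, of which 3 contain a Feb 29 — 10×365 + 3×366 = 4748 days.
June 1979: 30 − 20 = 10 days remain.
Then July (31), August (31): 31 + 31 = 62 days.
September 1–16, 1979: 16 days.
Residual: 88 days.
Total: 4836 days.
4836 mod 7 = 6, so 6 days before Sunday is Monday.

Monday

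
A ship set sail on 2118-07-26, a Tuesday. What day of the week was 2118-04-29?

Friday

Count forward from the earlier date (April 29, 2118) to the later (July 26, 2118):
April 2118: 30 − 29 = 1 day remains.
Then May (31), June (30): 31 + 30 = 61 days.
July 1–26, 2118: 26 days.
Total: 1 + 61 + 26 = 88 days.
88 mod 7 = 4, so 4 days before Tuesday is Friday.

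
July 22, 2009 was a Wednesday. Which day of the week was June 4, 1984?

Monday

Count forward from the earlier date (June 4, 1984) to the later (July 22, 2009):
From June 4, 1984 to June 4, 2009: 25 years, of which 6 contain a Feb 29 — 19×365 + 6×366 = 9131 days.
(2000 is a leap year (divisible by 400).)
June 2009: 30 − 4 = 26 days remain.
July 1–22, 2009: 22 days.
Residual: 48 days.
Total: 9179 days.
9179 mod 7 = 2, so 2 days before Wednesday is Monday.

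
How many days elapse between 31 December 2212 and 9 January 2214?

374

December 2212: 31 − 31 = 0 days remain.
Then 12 full months totalling 365 days.
January 1–9, 2214: 9 days.
Total: 0 + 365 + 9 = 374 days.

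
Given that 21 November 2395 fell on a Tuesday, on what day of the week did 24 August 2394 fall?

Count forward from the earlier date (August 24, 2394) to the later (November 21, 2395):
Day-of-year of August 24, 2394: 236.
Day-of-year of November 21, 2395: 325.
2394 has 365 days, so 365 − 236 = 129 days remain in 2394.
Total: 129 + 325 = 454 days.
454 mod 7 = 6, so 6 days before Tuesday is Wednesday.

Wednesday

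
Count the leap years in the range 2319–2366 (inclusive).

12

Years divisible by 4 in [2319, 2366]: 2320, 2324, 2328, 2332, 2336, 2340, 2344, 2348, 2352, 2356, 2360, 2364.
No century exceptions apply. Count: 12.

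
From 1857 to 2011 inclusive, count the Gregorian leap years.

Years divisible by 4: 1860, 1864, …, 2008 — 38 in all.
Of these, 1900 is divisible by 100 but not 400, so not leap.
2000 is divisible by 400, so still leap.
Leap years: 38 − 1 = 37.

37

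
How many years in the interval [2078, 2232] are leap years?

37

Years divisible by 4: 2080, 2084, …, 2232 — 39 in all.
Of these, 2100, 2200 are divisible by 100 but not 400, so not leap.
Leap years: 39 − 2 = 37.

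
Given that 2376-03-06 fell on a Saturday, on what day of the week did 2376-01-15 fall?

Thursday

Count forward from the earlier date (January 15, 2376) to the later (March 6, 2376):
January 2376: 31 − 15 = 16 days remain.
Then February 2376 (29): 29 days.
March 1–6, 2376: 6 days.
Total: 16 + 29 + 6 = 51 days.
51 mod 7 = 2, so 2 days before Saturday is Thursday.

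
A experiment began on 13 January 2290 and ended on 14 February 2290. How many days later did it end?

January 2290: 31 − 13 = 18 days remain.
February 1–14, 2290: 14 days (2290 is not a leap year).
Total: 18 + 14 = 32 days.

32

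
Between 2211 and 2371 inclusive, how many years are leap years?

Years divisible by 4: 2212, 2216, …, 2368 — 40 in all.
Of these, 2300 is divisible by 100 but not 400, so not leap.
Leap years: 40 − 1 = 39.

39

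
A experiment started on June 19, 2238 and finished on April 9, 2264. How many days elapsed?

Day-of-year of June 19, 2238: 170.
Day-of-year of April 9, 2264: 100.
2238 has 365 days, so 365 − 170 = 195 days remain in 2238.
Full years 2239–2263: 19 common + 6 leap = 19×365 + 6×366 = 9131 days.
Total: 195 + 9131 + 100 = 9426 days.

9426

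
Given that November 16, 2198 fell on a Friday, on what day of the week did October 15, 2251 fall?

Day-of-year of November 16, 2198: 320.
Day-of-year of October 15, 2251: 288.
2198 has 365 days, so 365 − 320 = 45 days remain in 2198.
Full years 2199–2250: 40 common + 12 leap = 40×365 + 12×366 = 18992 days.
Total: 45 + 18992 + 288 = 19325 days.
19325 mod 7 = 5, so 5 days after Friday is Wednesday.

Wednesday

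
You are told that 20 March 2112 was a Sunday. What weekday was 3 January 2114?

Wednesday

March 2112: 31 − 20 = 11 days remain.
Then 21 full months totalling 640 days.
January 1–3, 2114: 3 days.
Total: 11 + 640 + 3 = 654 days.
654 mod 7 = 3, so 3 days after Sunday is Wednesday.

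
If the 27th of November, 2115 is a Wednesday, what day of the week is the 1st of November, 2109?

Count forward from the earlier date (November 1, 2109) to the later (November 27, 2115):
November 1, 2109 → November 1, 2110: 365 days.
November 1, 2110 → November 1, 2111: 365 days.
November 1, 2111 → November 1, 2112: 366 days (2112 is a leap year).
November 1, 2112 → November 1, 2113: 365 days.
November 1, 2113 → November 1, 2114: 365 days.
November 1, 2114 → November 1, 2115: 365 days.
Within November 2115: 27 − 1 = 26 days.
Total: 2217 days.
2217 mod 7 = 5, so 5 days before Wednesday is Friday.

Friday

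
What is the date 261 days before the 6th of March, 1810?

the 18th of June, 1809

Count 261 days before March 6, 1810:
Day-of-year of June 18, 1809: 169.
Day-of-year of March 6, 1810: 65.
1809 has 365 days, so 365 − 169 = 196 days remain in 1809.
Total: 196 + 65 = 261 days.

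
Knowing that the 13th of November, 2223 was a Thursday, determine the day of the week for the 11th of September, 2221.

Tuesday

Count forward from the earlier date (September 11, 2221) to the later (November 13, 2223):
September 2221: 30 − 11 = 19 days remain.
Then 25 full months totalling 761 days.
November 1–13, 2223: 13 days.
Total: 19 + 761 + 13 = 793 days.
793 mod 7 = 2, so 2 days before Thursday is Tuesday.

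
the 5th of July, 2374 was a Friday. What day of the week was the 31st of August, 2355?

Wednesday

Count forward from the earlier date (August 31, 2355) to the later (July 5, 2374):
Day-of-year of August 31, 2355: 243.
Day-of-year of July 5, 2374: 186.
2355 has 365 days, so 365 − 243 = 122 days remain in 2355.
Full years 2356–2373: 13 common + 5 leap = 13×365 + 5×366 = 6575 days.
Total: 122 + 6575 + 186 = 6883 days.
6883 mod 7 = 2, so 2 days before Friday is Wednesday.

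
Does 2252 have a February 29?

Yes

2252 is a leap year.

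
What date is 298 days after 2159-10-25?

2160-08-18

Count 298 days after October 25, 2159:
October 2159: 31 − 25 = 6 days remain.
Then 9 full months totalling 274 days.
August 1–18, 2160: 18 days.
Residual: 298 days.
Total: 298 days.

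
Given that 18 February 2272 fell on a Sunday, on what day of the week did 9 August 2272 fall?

Friday

February 2272: 29 − 18 = 11 days remain (2272 is a leap year, so February has 29 days).
Then March (31), April (30), May (31), June (30), July (31): 31 + 30 + 31 + 30 + 31 = 153 days.
August 1–9, 2272: 9 days.
Total: 11 + 153 + 9 = 173 days.
173 mod 7 = 5, so 5 days after Sunday is Friday.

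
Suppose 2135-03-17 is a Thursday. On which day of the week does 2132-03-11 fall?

Tuesday

Count forward from the earlier date (March 11, 2132) to the later (March 17, 2135):
March 11, 2132 → March 11, 2133: 365 days.
March 11, 2133 → March 11, 2134: 365 days.
March 11, 2134 → March 11, 2135: 365 days.
Within March 2135: 17 − 11 = 6 days.
Total: 1101 days.
1101 mod 7 = 2, so 2 days before Thursday is Tuesday.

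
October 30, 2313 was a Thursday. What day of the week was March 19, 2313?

Count forward from the earlier date (March 19, 2313) to the later (October 30, 2313):
March 2313: 31 − 19 = 12 days remain.
Then April (30), May (31), June (30), July (31), August (31), September (30): 30 + 31 + 30 + 31 + 31 + 30 = 183 days.
October 1–30, 2313: 30 days.
Total: 12 + 183 + 30 = 225 days.
225 mod 7 = 1, so 1 day before Thursday is Wednesday.

Wednesday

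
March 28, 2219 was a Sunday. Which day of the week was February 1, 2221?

March 2219: 31 − 28 = 3 days remain.
Then 22 full months totalling 672 days.
February 1, 2221: 1 day (2221 is not a leap year).
Total: 3 + 672 + 1 = 676 days.
676 mod 7 = 4, so 4 days after Sunday is Thursday.

Thursday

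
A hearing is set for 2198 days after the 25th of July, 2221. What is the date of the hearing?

the 1st of August, 2227

Count 2198 days after July 25, 2221:
Day-of-year of July 25, 2221: 206.
Day-of-year of August 1, 2227: 213.
2221 has 365 days, so 365 − 206 = 159 days remain in 2221.
Full years: 2222: 365; 2223: 365; 2224: 366; 2225: 365; 2226: 365. Sum = 1826.
Total: 159 + 1826 + 213 = 2198 days.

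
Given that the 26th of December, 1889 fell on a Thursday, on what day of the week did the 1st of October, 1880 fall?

Count forward from the earlier date (October 1, 1880) to the later (December 26, 1889):
Day-of-year of October 1, 1880: 275.
Day-of-year of December 26, 1889: 360.
1880 has 366 days, so 366 − 275 = 91 days remain in 1880.
Full years 1881–1888: 6 common + 2 leap = 6×365 + 2×366 = 2922 days.
Total: 91 + 2922 + 360 = 3373 days.
3373 mod 7 = 6, so 6 days before Thursday is Friday.

Friday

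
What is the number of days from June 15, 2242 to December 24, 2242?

June 2242: 30 − 15 = 15 days remain.
Then July (31), August (31), September (30), October (31), November (30): 31 + 31 + 30 + 31 + 30 = 153 days.
December 1–24, 2242: 24 days.
Total: 15 + 153 + 24 = 192 days.

192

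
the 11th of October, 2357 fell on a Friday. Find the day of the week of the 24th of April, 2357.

Count forward from the earlier date (April 24, 2357) to the later (October 11, 2357):
April 2357: 30 − 24 = 6 days remain.
Then May (31), June (30), July (31), August (31), September (30): 31 + 30 + 31 + 31 + 30 = 153 days.
October 1–11, 2357: 11 days.
Total: 6 + 153 + 11 = 170 days.
170 mod 7 = 2, so 2 days before Friday is Wednesday.

Wednesday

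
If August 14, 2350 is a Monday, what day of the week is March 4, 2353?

Wednesday

Day-of-year of August 14, 2350: 226.
Day-of-year of March 4, 2353: 63.
2350 has 365 days, so 365 − 226 = 139 days remain in 2350.
Full years: 2351: 365; 2352: 366. Sum = 731.
Total: 139 + 731 + 63 = 933 days.
933 mod 7 = 2, so 2 days after Monday is Wednesday.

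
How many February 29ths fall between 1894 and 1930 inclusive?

8

Years divisible by 4 in [1894, 1930]: 1896, 1900, 1904, 1908, 1912, 1916, 1920, 1924, 1928.
Of these, 1900 is divisible by 100 but not 400, so not leap.
Leap years: 9 − 1 = 8.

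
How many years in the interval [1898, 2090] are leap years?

47

Years divisible by 4: 1900, 1904, …, 2088 — 48 in all.
Of these, 1900 is divisible by 100 but not 400, so not leap.
2000 is divisible by 400, so still leap.
Leap years: 48 − 1 = 47.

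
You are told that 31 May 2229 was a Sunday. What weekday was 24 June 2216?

Count forward from the earlier date (June 24, 2216) to the later (May 31, 2229):
From June 24, 2216 to June 24, 2228: 12 years, of which 3 contain a Feb 29 — 9×365 + 3×366 = 4383 days.
June 2228: 30 − 24 = 6 days remain.
Then 10 full months totalling 304 days.
May 1–31, 2229: 31 days.
Residual: 341 days.
Total: 4724 days.
4724 mod 7 = 6, so 6 days before Sunday is Monday.

Monday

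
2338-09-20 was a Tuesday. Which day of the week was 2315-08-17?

Tuesday

Count forward from the earlier date (August 17, 2315) to the later (September 20, 2338):
From August 17, 2315 to August 17, 2338: 23 years, of which 6 contain a Feb 29 — 17×365 + 6×366 = 8401 days.
August 2338: 31 − 17 = 14 days remain.
September 1–20, 2338: 20 days.
Residual: 34 days.
Total: 8435 days.
8435 is a multiple of 7, so 2315-08-17 falls on the same weekday: Tuesday.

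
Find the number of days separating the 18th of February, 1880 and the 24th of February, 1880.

Within February 1880: 24 − 18 = 6 days.

6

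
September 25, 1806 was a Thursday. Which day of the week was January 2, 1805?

Wednesday

Count forward from the earlier date (January 2, 1805) to the later (September 25, 1806):
Day-of-year of January 2, 1805: 2.
Day-of-year of September 25, 1806: 268.
1805 has 365 days, so 365 − 2 = 363 days remain in 1805.
Total: 363 + 268 = 631 days.
631 mod 7 = 1, so 1 day before Thursday is Wednesday.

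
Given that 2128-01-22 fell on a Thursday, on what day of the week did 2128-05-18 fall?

January 2128: 31 − 22 = 9 days remain.
Then February 2128 (29), March (31), April (30): 29 + 31 + 30 = 90 days.
May 1–18, 2128: 18 days.
Total: 9 + 90 + 18 = 117 days.
117 mod 7 = 5, so 5 days after Thursday is Tuesday.

Tuesday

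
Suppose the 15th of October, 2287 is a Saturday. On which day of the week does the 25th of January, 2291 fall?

Sunday

Day-of-year of October 15, 2287: 288.
Day-of-year of January 25, 2291: 25.
2287 has 365 days, so 365 − 288 = 77 days remain in 2287.
Full years: 2288: 366; 2289: 365; 2290: 365. Sum = 1096.
Total: 77 + 1096 + 25 = 1198 days.
1198 mod 7 = 1, so 1 day after Saturday is Sunday.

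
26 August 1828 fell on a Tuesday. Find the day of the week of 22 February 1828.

Count forward from the earlier date (February 22, 1828) to the later (August 26, 1828):
February 1828: 29 − 22 = 7 days remain (1828 is a leap year, so February has 29 days).
Then March (31), April (30), May (31), June (30), July (31): 31 + 30 + 31 + 30 + 31 = 153 days.
August 1–26, 1828: 26 days.
Total: 7 + 153 + 26 = 186 days.
186 mod 7 = 4, so 4 days before Tuesday is Friday.

Friday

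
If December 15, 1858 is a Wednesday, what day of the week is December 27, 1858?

Within December 1858: 27 − 15 = 12 days.
12 mod 7 = 5, so 5 days after Wednesday is Monday.

Monday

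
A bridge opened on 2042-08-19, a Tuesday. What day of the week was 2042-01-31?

Count forward from the earlier date (January 31, 2042) to the later (August 19, 2042):
January 2042: 31 − 31 = 0 days remain.
Then February 2042 (28), March (31), April (30), May (31), June (30), July (31): 28 + 31 + 30 + 31 + 30 + 31 = 181 days.
August 1–19, 2042: 19 days.
Total: 0 + 181 + 19 = 200 days.
200 mod 7 = 4, so 4 days before Tuesday is Friday.

Friday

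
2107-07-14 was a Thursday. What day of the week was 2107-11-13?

July 2107: 31 − 14 = 17 days remain.
Then August (31), September (30), October (31): 31 + 30 + 31 = 92 days.
November 1–13, 2107: 13 days.
Total: 17 + 92 + 13 = 122 days.
122 mod 7 = 3, so 3 days after Thursday is Sunday.

Sunday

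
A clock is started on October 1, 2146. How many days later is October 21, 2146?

20

Within October 2146: 21 − 1 = 20 days.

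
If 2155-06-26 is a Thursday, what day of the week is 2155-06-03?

Count forward from the earlier date (June 3, 2155) to the later (June 26, 2155):
Within June 2155: 26 − 3 = 23 days.
23 mod 7 = 2, so 2 days before Thursday is Tuesday.

Tuesday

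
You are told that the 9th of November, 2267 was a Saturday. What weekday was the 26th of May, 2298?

Thursday

From November 9, 2267 to November 9, 2297: 30 years, of which 8 contain a Feb 29 — 22×365 + 8×366 = 10958 days.
November 2297: 30 − 9 = 21 days remain.
Then December (31), January (31), February 2298 (28), March (31), April (30): 31 + 31 + 28 + 31 + 30 = 151 days.
May 1–26, 2298: 26 days.
Residual: 198 days.
Total: 11156 days.
11156 mod 7 = 5, so 5 days after Saturday is Thursday.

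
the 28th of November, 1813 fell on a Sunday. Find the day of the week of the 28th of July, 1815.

Friday

Day-of-year of November 28, 1813: 332.
Day-of-year of July 28, 1815: 209.
1813 has 365 days, so 365 − 332 = 33 days remain in 1813.
Full years: 1814: 365. Sum = 365.
Total: 33 + 365 + 209 = 607 days.
607 mod 7 = 5, so 5 days after Sunday is Friday.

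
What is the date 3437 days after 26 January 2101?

25 June 2110

Count 3437 days after January 26, 2101:
From January 26, 2101 to January 26, 2110: 9 years, of which 2 contain a Feb 29 — 7×365 + 2×366 = 3287 days.
January 2110: 31 − 26 = 5 days remain.
Then February 2110 (28), March (31), April (30), May (31): 28 + 31 + 30 + 31 = 120 days.
June 1–25, 2110: 25 days.
Residual: 150 days.
Total: 3437 days.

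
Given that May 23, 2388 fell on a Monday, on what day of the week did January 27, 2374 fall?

Count forward from the earlier date (January 27, 2374) to the later (May 23, 2388):
From January 27, 2374 to January 27, 2388: 14 years, of which 3 contain a Feb 29 — 11×365 + 3×366 = 5113 days.
January 2388: 31 − 27 = 4 days remain.
Then February 2388 (29), March (31), April (30): 29 + 31 + 30 = 90 days.
May 1–23, 2388: 23 days.
Residual: 117 days.
Total: 5230 days.
5230 mod 7 = 1, so 1 day before Monday is Sunday.

Sunday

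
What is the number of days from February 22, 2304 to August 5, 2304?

165

February 2304: 29 − 22 = 7 days remain (2304 is a leap year, so February has 29 days).
Then March (31), April (30), May (31), June (30), July (31): 31 + 30 + 31 + 30 + 31 = 153 days.
August 1–5, 2304: 5 days.
Total: 7 + 153 + 5 = 165 days.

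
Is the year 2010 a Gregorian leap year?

No

2010 is not a leap year.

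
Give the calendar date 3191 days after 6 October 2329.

2 July 2338

Count 3191 days after October 6, 2329:
From October 6, 2329 to October 6, 2337: 8 years, of which 2 contain a Feb 29 — 6×365 + 2×366 = 2922 days.
October 2337: 31 − 6 = 25 days remain.
Then November (30), December (31), January (31), February 2338 (28), March (31), April (30), May (31), June (30): 30 + 31 + 31 + 28 + 31 + 30 + 31 + 30 = 242 days.
July 1–2, 2338: 2 days.
Residual: 269 days.
Total: 3191 days.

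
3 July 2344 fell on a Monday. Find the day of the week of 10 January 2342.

Saturday

Count forward from the earlier date (January 10, 2342) to the later (July 3, 2344):
Day-of-year of January 10, 2342: 10.
Day-of-year of July 3, 2344: 185.
2342 has 365 days, so 365 − 10 = 355 days remain in 2342.
Full years: 2343: 365. Sum = 365.
Total: 355 + 365 + 185 = 905 days.
905 mod 7 = 2, so 2 days before Monday is Saturday.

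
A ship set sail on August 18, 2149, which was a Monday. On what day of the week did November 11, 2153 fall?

Sunday

August 18, 2149 → August 18, 2150: 365 days.
August 18, 2150 → August 18, 2151: 365 days.
August 18, 2151 → August 18, 2152: 366 days (2152 is a leap year).
August 18, 2152 → August 18, 2153: 365 days.
August 2153: 31 − 18 = 13 days remain.
Then September (30), October (31): 30 + 31 = 61 days.
November 1–11, 2153: 11 days.
Residual: 85 days.
Total: 1546 days.
1546 mod 7 = 6, so 6 days after Monday is Sunday.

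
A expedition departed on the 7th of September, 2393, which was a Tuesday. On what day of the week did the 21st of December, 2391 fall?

Saturday

Count forward from the earlier date (December 21, 2391) to the later (September 7, 2393):
December 21, 2391 → December 21, 2392: 366 days (2392 is a leap year).
December 2392: 31 − 21 = 10 days remain.
Then January (31), February 2393 (28), March (31), April (30), May (31), June (30), July (31), August (31): 31 + 28 + 31 + 30 + 31 + 30 + 31 + 31 = 243 days.
September 1–7, 2393: 7 days.
Residual: 260 days.
Total: 626 days.
626 mod 7 = 3, so 3 days before Tuesday is Saturday.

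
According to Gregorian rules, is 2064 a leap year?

Yes

2064 is a leap year.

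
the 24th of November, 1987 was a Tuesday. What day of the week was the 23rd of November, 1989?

November 24, 1987 → November 24, 1988: 366 days (1988 is a leap year).
November 1988: 30 − 24 = 6 days remain.
Then 11 full months totalling 335 days.
November 1–23, 1989: 23 days.
Residual: 364 days.
Total: 730 days.
730 mod 7 = 2, so 2 days after Tuesday is Thursday.

Thursday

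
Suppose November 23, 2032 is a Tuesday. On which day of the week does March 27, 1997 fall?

Count forward from the earlier date (March 27, 1997) to the later (November 23, 2032):
From March 27, 1997 to March 27, 2032: 35 years, of which 9 contain a Feb 29 — 26×365 + 9×366 = 12784 days.
(2000 is a leap year (divisible by 400).)
March 2032: 31 − 27 = 4 days remain.
Then April (30), May (31), June (30), July (31), August (31), September (30), October (31): 30 + 31 + 30 + 31 + 31 + 30 + 31 = 214 days.
November 1–23, 2032: 23 days.
Residual: 241 days.
Total: 13025 days.
13025 mod 7 = 5, so 5 days before Tuesday is Thursday.

Thursday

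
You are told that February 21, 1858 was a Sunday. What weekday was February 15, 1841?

Monday

Count forward from the earlier date (February 15, 1841) to the later (February 21, 1858):
From February 15, 1841 to February 15, 1858: 17 years, of which 4 contain a Feb 29 — 13×365 + 4×366 = 6209 days.
Within February 1858: 21 − 15 = 6 days.
Total: 6215 days.
6215 mod 7 = 6, so 6 days before Sunday is Monday.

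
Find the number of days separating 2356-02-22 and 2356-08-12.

February 2356: 29 − 22 = 7 days remain (2356 is a leap year, so February has 29 days).
Then March (31), April (30), May (31), June (30), July (31): 31 + 30 + 31 + 30 + 31 = 153 days.
August 1–12, 2356: 12 days.
Total: 7 + 153 + 12 = 172 days.

172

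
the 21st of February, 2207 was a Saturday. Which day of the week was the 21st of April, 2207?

Tuesday

February 2207: 28 − 21 = 7 days remain (2207 is not a leap year, so February has 28 days).
Then March (31): 31 days.
April 1–21, 2207: 21 days.
Total: 7 + 31 + 21 = 59 days.
59 mod 7 = 3, so 3 days after Saturday is Tuesday.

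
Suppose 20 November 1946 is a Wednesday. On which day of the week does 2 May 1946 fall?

Thursday

Count forward from the earlier date (May 2, 1946) to the later (November 20, 1946):
May 1946: 31 − 2 = 29 days remain.
Then June (30), July (31), August (31), September (30), October (31): 30 + 31 + 31 + 30 + 31 = 153 days.
November 1–20, 1946: 20 days.
Total: 29 + 153 + 20 = 202 days.
202 mod 7 = 6, so 6 days before Wednesday is Thursday.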